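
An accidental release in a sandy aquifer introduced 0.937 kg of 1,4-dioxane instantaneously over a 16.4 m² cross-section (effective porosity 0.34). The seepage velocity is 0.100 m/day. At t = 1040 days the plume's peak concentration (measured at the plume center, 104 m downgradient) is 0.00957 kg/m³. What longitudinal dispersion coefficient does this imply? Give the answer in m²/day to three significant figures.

At the plume center C_max = M/(n_e·A·√(4πDt)), so D = M²/(4πt·(n_e·A·C_max)²).
n_e·A·C_max = 0.34 × 16.4 × 0.00957 = 0.05336 kg/m.
D = 0.937²/(4π × 1040 × 0.05336²) = 0.0236 m²/day.

0.0236 m²/day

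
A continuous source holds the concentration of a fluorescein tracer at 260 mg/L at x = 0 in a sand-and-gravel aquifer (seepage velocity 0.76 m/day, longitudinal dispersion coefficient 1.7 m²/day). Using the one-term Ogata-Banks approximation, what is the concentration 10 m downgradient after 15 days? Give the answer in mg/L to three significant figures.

For a continuous step input, C/C₀ ≈ ½·erfc((x−vt)/(2√(Dt))).
vt = 0.76 × 15 = 11.4 m and 2√(Dt) = 2√(1.7 × 15) = 10.10 m.
Argument (x−vt)/(2√(Dt)) = (10 − 11.4)/10.10 = -0.1386; ½·erfc(-0.1386) = 0.5777.
C = 260 × 0.5777 = 150 mg/L.

150 mg/L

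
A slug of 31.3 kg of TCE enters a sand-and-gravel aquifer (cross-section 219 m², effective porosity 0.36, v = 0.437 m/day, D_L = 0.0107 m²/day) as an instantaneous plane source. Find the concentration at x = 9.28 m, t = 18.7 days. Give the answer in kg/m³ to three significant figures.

0.0540 kg/m³

For an instantaneous plane source, C(x,t) = M/(n_e·A·√(4πDt)) · exp(−(x−vt)²/(4Dt)), with n_e·A the pore (flow) area.
Plume center vt = 0.437 × 18.7 = 8.1719 m, so the well at 9.28 m is 1.1081 m downgradient of the peak.
√(4πDt) = 1.586 m, giving peak height M/(n_e·A·√(4πDt)) = 31.3/(0.36 × 219 × 1.586) = 0.2503 kg/m³.
(x−vt)²/(4Dt) = (1.1081)²/(4 × 0.0107 × 18.7) = 1.534; exp(−1.534) = 0.2157.
C = 0.2503 × 0.2157 = 0.0540 kg/m³.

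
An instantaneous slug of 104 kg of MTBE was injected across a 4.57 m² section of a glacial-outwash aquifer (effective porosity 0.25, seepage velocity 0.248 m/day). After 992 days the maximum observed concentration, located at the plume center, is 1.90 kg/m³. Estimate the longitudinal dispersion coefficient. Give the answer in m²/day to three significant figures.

At the plume center C_max = M/(n_e·A·√(4πDt)), so D = M²/(4πt·(n_e·A·C_max)²).
n_e·A·C_max = 0.25 × 4.57 × 1.90 = 2.171 kg/m.
D = 104²/(4π × 992 × 2.171²) = 0.184 m²/day.

0.184 m²/day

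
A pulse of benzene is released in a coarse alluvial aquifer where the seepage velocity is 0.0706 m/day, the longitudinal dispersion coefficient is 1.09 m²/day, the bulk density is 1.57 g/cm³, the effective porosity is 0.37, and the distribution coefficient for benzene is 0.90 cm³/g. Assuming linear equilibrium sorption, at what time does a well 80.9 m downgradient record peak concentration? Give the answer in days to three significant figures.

4570 days

Retardation factor R = 1 + ρ_b·K_d/n = 1 + 1.57 × 0.90/0.37 = 4.819.
Sorption retards both mechanisms: v_R = v/R = 0.01465 m/day, D_R = D/R = 0.2262 m²/day.
Peak time from v_R²t² + 2D_R t − x² = 0: t = (√(D_R² + v_R²x²) − D_R)/v_R².
√(D_R² + v_R²x²) = √(0.2262² + 0.01465² × 80.9²) = 1.207; v_R² = 0.0002146.
t = (1.207 − 0.2262)/0.0002146 = 4570 days.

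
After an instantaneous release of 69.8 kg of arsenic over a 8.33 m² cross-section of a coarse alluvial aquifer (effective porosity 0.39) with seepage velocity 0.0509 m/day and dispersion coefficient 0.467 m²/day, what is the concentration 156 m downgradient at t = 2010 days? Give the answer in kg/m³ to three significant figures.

For an instantaneous plane source, C(x,t) = M/(n_e·A·√(4πDt)) · exp(−(x−vt)²/(4Dt)), with n_e·A the pore (flow) area.
Plume center vt = 0.0509 × 2010 = 102.309 m, so the well at 156 m is 53.691 m downgradient of the peak.
√(4πDt) = 108.6 m, giving peak height M/(n_e·A·√(4πDt)) = 69.8/(0.39 × 8.33 × 108.6) = 0.1978 kg/m³.
(x−vt)²/(4Dt) = (53.691)²/(4 × 0.467 × 2010) = 0.7678; exp(−0.7678) = 0.4640.
C = 0.1978 × 0.4640 = 0.0918 kg/m³.

0.0918 kg/m³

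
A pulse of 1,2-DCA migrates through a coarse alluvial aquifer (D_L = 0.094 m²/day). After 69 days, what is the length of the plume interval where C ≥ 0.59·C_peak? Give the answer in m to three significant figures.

The plume is Gaussian with σ = √(2Dt) = √(2 × 0.094 × 69) = 3.602 m.
C/C_peak = exp(−Δx²/(2σ²)) = 0.59 ⇒ Δx = σ·√(−2 ln 0.59) = 3.602 × 1.027 = 3.699 m.
Width = 2Δx = 7.40 m.

7.40 m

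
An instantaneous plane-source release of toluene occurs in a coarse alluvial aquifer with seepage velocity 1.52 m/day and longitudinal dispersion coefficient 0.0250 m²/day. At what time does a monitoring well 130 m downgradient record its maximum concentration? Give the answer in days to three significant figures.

For the 1D instantaneous-source solution, setting ∂C/∂t = 0 at fixed x gives v²t² + 2Dt − x² = 0, so t = (√(D² + v²x²) − D)/v².
√(D² + v²x²) = √(0.0250² + 1.52² × 130²) = 197.6; v² = 2.3104.
t = (197.6 − 0.0250)/2.3104 = 85.5 days (vs. the pure-advection estimate x/v = 85.5 d).

85.5 days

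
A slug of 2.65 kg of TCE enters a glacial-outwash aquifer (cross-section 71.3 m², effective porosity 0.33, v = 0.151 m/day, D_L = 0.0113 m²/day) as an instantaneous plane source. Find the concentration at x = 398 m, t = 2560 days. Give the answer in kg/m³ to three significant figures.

0.00191 kg/m³

For an instantaneous plane source, C(x,t) = M/(n_e·A·√(4πDt)) · exp(−(x−vt)²/(4Dt)), with n_e·A the pore (flow) area.
Plume center vt = 0.151 × 2560 = 386.56 m, so the well at 398 m is 11.44 m downgradient of the peak.
√(4πDt) = 19.07 m, giving peak height M/(n_e·A·√(4πDt)) = 2.65/(0.33 × 71.3 × 19.07) = 0.005906 kg/m³.
(x−vt)²/(4Dt) = (11.44)²/(4 × 0.0113 × 2560) = 1.131; exp(−1.131) = 0.3227.
C = 0.005906 × 0.3227 = 0.00191 kg/m³.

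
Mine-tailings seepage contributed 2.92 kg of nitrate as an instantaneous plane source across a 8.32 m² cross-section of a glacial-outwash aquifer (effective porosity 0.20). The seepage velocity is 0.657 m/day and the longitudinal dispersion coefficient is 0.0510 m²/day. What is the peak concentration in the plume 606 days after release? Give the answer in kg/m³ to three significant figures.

The peak of an instantaneous 1D plume sits at x = vt; there the Gaussian factor is 1 and C_max = M/(n_e·A·√(4πDt)), where n_e·A is the pore area the mass is dissolved in.
√(4πDt) = √(4π × 0.0510 × 606) = 19.71 m, so C_max = 2.92/(0.20 × 8.32 × 19.71) = 0.0890 kg/m³.

0.0890 kg/m³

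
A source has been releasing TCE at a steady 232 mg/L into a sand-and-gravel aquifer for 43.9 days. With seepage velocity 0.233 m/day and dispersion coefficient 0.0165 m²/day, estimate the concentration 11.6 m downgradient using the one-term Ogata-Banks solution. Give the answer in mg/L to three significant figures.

29.5 mg/L

For a continuous step input, C/C₀ ≈ ½·erfc((x−vt)/(2√(Dt))).
vt = 0.233 × 43.9 = 10.2287 m and 2√(Dt) = 2√(0.0165 × 43.9) = 1.702 m.
Argument (x−vt)/(2√(Dt)) = (11.6 − 10.2287)/1.702 = 0.8057; ½·erfc(0.8057) = 0.1273.
C = 232 × 0.1273 = 29.5 mg/L.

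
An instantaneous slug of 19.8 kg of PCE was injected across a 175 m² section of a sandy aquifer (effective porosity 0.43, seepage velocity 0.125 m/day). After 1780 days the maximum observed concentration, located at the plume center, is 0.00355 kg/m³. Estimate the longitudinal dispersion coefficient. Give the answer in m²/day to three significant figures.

0.246 m²/day

At the plume center C_max = M/(n_e·A·√(4πDt)), so D = M²/(4πt·(n_e·A·C_max)²).
n_e·A·C_max = 0.43 × 175 × 0.00355 = 0.2671 kg/m.
D = 19.8²/(4π × 1780 × 0.2671²) = 0.246 m²/day.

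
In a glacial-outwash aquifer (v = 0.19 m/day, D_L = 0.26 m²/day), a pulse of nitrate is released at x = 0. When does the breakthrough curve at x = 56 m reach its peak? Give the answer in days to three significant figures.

288 days

For the 1D instantaneous-source solution, setting ∂C/∂t = 0 at fixed x gives v²t² + 2Dt − x² = 0, so t = (√(D² + v²x²) − D)/v².
√(D² + v²x²) = √(0.26² + 0.19² × 56²) = 10.64; v² = 0.0361.
t = (10.64 − 0.26)/0.0361 = 288 days (vs. the pure-advection estimate x/v = 295 d).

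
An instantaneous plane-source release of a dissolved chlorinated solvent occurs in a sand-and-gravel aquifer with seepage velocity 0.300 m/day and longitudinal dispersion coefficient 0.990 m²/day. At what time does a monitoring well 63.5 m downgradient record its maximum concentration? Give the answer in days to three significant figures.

201 days

For the 1D instantaneous-source solution, setting ∂C/∂t = 0 at fixed x gives v²t² + 2Dt − x² = 0, so t = (√(D² + v²x²) − D)/v².
√(D² + v²x²) = √(0.990² + 0.300² × 63.5²) = 19.08; v² = 0.09.
t = (19.08 − 0.990)/0.09 = 201 days (vs. the pure-advection estimate x/v = 212 d).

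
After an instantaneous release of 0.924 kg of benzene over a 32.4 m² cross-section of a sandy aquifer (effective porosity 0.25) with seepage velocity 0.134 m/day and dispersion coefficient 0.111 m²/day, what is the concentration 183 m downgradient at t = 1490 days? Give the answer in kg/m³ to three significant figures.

For an instantaneous plane source, C(x,t) = M/(n_e·A·√(4πDt)) · exp(−(x−vt)²/(4Dt)), with n_e·A the pore (flow) area.
Plume center vt = 0.134 × 1490 = 199.66 m, so the well at 183 m is 16.66 m upgradient of the peak.
√(4πDt) = 45.59 m, giving peak height M/(n_e·A·√(4πDt)) = 0.924/(0.25 × 32.4 × 45.59) = 0.002502 kg/m³.
(x−vt)²/(4Dt) = (-16.66)²/(4 × 0.111 × 1490) = 0.4195; exp(−0.4195) = 0.6574.
C = 0.002502 × 0.6574 = 0.00164 kg/m³.

0.00164 kg/m³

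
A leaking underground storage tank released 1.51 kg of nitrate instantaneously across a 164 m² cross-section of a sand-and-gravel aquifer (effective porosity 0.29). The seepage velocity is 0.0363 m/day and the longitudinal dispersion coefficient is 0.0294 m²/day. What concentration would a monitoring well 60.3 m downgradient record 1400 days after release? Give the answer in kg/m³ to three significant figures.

0.000809 kg/m³

For an instantaneous plane source, C(x,t) = M/(n_e·A·√(4πDt)) · exp(−(x−vt)²/(4Dt)), with n_e·A the pore (flow) area.
Plume center vt = 0.0363 × 1400 = 50.82 m, so the well at 60.3 m is 9.48 m downgradient of the peak.
√(4πDt) = 22.74 m, giving peak height M/(n_e·A·√(4πDt)) = 1.51/(0.29 × 164 × 22.74) = 0.001396 kg/m³.
(x−vt)²/(4Dt) = (9.48)²/(4 × 0.0294 × 1400) = 0.5459; exp(−0.5459) = 0.5793.
C = 0.001396 × 0.5793 = 0.000809 kg/m³.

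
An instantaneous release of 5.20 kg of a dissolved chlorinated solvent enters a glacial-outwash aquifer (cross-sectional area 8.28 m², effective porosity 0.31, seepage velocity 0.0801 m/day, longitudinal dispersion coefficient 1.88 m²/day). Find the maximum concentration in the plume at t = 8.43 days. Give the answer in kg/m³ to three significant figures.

The peak of an instantaneous 1D plume sits at x = vt; there the Gaussian factor is 1 and C_max = M/(n_e·A·√(4πDt)), where n_e·A is the pore area the mass is dissolved in.
√(4πDt) = √(4π × 1.88 × 8.43) = 14.11 m, so C_max = 5.20/(0.31 × 8.28 × 14.11) = 0.144 kg/m³.

0.144 kg/m³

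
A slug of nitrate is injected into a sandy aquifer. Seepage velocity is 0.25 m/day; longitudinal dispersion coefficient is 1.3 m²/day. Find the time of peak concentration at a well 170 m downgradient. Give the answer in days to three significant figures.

For the 1D instantaneous-source solution, setting ∂C/∂t = 0 at fixed x gives v²t² + 2Dt − x² = 0, so t = (√(D² + v²x²) − D)/v².
√(D² + v²x²) = √(1.3² + 0.25² × 170²) = 42.52; v² = 0.0625.
t = (42.52 − 1.3)/0.0625 = 660 days (vs. the pure-advection estimate x/v = 680 d).

660 days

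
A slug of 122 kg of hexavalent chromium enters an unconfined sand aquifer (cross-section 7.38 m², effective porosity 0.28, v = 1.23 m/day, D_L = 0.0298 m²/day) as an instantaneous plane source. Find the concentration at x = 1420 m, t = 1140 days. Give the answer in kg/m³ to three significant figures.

0.278 kg/m³

For an instantaneous plane source, C(x,t) = M/(n_e·A·√(4πDt)) · exp(−(x−vt)²/(4Dt)), with n_e·A the pore (flow) area.
Plume center vt = 1.23 × 1140 = 1402.2 m, so the well at 1420 m is 17.8 m downgradient of the peak.
√(4πDt) = 20.66 m, giving peak height M/(n_e·A·√(4πDt)) = 122/(0.28 × 7.38 × 20.66) = 2.858 kg/m³.
(x−vt)²/(4Dt) = (17.8)²/(4 × 0.0298 × 1140) = 2.332; exp(−2.332) = 0.09710.
C = 2.858 × 0.09710 = 0.278 kg/m³.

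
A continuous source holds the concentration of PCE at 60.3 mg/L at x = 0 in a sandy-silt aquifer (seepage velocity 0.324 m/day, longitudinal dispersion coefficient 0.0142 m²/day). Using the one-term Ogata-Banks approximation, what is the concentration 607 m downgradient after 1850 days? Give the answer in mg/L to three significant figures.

8.88 mg/L

For a continuous step input, C/C₀ ≈ ½·erfc((x−vt)/(2√(Dt))).
vt = 0.324 × 1850 = 599.4 m and 2√(Dt) = 2√(0.0142 × 1850) = 10.25 m.
Argument (x−vt)/(2√(Dt)) = (607 − 599.4)/10.25 = 0.7415; ½·erfc(0.7415) = 0.1472.
C = 60.3 × 0.1472 = 8.88 mg/L.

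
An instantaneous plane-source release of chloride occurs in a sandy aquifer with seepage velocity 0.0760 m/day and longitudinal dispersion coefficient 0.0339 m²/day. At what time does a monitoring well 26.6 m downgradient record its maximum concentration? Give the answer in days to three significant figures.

For the 1D instantaneous-source solution, setting ∂C/∂t = 0 at fixed x gives v²t² + 2Dt − x² = 0, so t = (√(D² + v²x²) − D)/v².
√(D² + v²x²) = √(0.0339² + 0.0760² × 26.6²) = 2.022; v² = 0.005776.
t = (2.022 − 0.0339)/0.005776 = 344 days (vs. the pure-advection estimate x/v = 350 d).

344 days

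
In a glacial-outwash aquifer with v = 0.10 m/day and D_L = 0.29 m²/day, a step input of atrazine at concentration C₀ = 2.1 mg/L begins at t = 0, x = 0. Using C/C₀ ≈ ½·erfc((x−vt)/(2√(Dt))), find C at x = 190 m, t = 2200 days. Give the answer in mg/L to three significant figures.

1.68 mg/L

For a continuous step input, C/C₀ ≈ ½·erfc((x−vt)/(2√(Dt))).
vt = 0.10 × 2200 = 220 m and 2√(Dt) = 2√(0.29 × 2200) = 50.52 m.
Argument (x−vt)/(2√(Dt)) = (190 − 220)/50.52 = -0.5938; ½·erfc(-0.5938) = 0.7995.
C = 2.1 × 0.7995 = 1.68 mg/L.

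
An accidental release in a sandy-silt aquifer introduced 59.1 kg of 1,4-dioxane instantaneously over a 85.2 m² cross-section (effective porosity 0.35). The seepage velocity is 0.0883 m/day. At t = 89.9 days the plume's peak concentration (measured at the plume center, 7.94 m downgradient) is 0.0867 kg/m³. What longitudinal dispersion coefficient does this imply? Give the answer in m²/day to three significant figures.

At the plume center C_max = M/(n_e·A·√(4πDt)), so D = M²/(4πt·(n_e·A·C_max)²).
n_e·A·C_max = 0.35 × 85.2 × 0.0867 = 2.585 kg/m.
D = 59.1²/(4π × 89.9 × 2.585²) = 0.463 m²/day.

0.463 m²/day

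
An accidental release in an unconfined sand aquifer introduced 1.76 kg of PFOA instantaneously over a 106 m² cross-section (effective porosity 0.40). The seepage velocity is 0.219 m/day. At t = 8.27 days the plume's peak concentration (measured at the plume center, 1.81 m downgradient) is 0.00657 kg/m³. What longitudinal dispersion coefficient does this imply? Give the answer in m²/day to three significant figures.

At the plume center C_max = M/(n_e·A·√(4πDt)), so D = M²/(4πt·(n_e·A·C_max)²).
n_e·A·C_max = 0.40 × 106 × 0.00657 = 0.2786 kg/m.
D = 1.76²/(4π × 8.27 × 0.2786²) = 0.384 m²/day.

0.384 m²/day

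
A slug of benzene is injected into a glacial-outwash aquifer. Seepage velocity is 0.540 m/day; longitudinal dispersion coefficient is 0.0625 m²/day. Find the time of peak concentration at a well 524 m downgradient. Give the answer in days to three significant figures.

970 days

For the 1D instantaneous-source solution, setting ∂C/∂t = 0 at fixed x gives v²t² + 2Dt − x² = 0, so t = (√(D² + v²x²) − D)/v².
√(D² + v²x²) = √(0.0625² + 0.540² × 524²) = 283.0; v² = 0.2916.
t = (283.0 − 0.0625)/0.2916 = 970 days (vs. the pure-advection estimate x/v = 970 d).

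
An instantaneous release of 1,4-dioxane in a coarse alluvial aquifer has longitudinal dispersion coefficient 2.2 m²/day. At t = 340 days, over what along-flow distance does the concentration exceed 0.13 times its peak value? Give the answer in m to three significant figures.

The plume is Gaussian with σ = √(2Dt) = √(2 × 2.2 × 340) = 38.68 m.
C/C_peak = exp(−Δx²/(2σ²)) = 0.13 ⇒ Δx = σ·√(−2 ln 0.13) = 38.68 × 2.020 = 78.13 m.
Width = 2Δx = 156 m.

156 m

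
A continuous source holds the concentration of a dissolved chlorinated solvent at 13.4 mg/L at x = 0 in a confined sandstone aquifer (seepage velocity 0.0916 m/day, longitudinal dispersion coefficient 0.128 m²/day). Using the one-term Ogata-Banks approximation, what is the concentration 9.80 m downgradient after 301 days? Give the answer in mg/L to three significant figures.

For a continuous step input, C/C₀ ≈ ½·erfc((x−vt)/(2√(Dt))).
vt = 0.0916 × 301 = 27.5716 m and 2√(Dt) = 2√(0.128 × 301) = 12.41 m.
Argument (x−vt)/(2√(Dt)) = (9.80 − 27.5716)/12.41 = -1.432; ½·erfc(-1.432) = 0.9786.
C = 13.4 × 0.9786 = 13.1 mg/L.

13.1 mg/L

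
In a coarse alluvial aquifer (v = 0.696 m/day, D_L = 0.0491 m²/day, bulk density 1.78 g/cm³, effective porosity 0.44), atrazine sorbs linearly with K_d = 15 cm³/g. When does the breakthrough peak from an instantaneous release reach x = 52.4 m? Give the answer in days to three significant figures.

Retardation factor R = 1 + ρ_b·K_d/n = 1 + 1.78 × 15/0.44 = 61.68.
Sorption retards both mechanisms: v_R = v/R = 0.01128 m/day, D_R = D/R = 0.0007960 m²/day.
Peak time from v_R²t² + 2D_R t − x² = 0: t = (√(D_R² + v_R²x²) − D_R)/v_R².
√(D_R² + v_R²x²) = √(0.0007960² + 0.01128² × 52.4²) = 0.5911; v_R² = 0.0001272.
t = (0.5911 − 0.0007960)/0.0001272 = 4640 days.

4640 days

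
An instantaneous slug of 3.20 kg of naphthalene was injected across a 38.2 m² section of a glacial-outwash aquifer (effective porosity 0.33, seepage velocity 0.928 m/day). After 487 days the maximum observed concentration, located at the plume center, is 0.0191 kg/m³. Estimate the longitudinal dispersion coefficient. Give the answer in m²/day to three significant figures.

0.0289 m²/day

At the plume center C_max = M/(n_e·A·√(4πDt)), so D = M²/(4πt·(n_e·A·C_max)²).
n_e·A·C_max = 0.33 × 38.2 × 0.0191 = 0.2408 kg/m.
D = 3.20²/(4π × 487 × 0.2408²) = 0.0289 m²/day.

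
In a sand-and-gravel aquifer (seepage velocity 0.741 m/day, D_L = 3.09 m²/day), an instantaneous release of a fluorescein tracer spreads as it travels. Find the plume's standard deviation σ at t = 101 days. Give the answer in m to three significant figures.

Dispersive spreading gives a Gaussian with σ² = 2Dt; advection only shifts the center.
σ = √(2 × 3.09 × 101) = 25.0 m.

25.0 m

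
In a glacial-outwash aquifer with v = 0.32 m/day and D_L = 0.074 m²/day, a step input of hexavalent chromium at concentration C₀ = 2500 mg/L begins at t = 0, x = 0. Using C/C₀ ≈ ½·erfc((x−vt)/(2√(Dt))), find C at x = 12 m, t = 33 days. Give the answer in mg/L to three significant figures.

For a continuous step input, C/C₀ ≈ ½·erfc((x−vt)/(2√(Dt))).
vt = 0.32 × 33 = 10.56 m and 2√(Dt) = 2√(0.074 × 33) = 3.125 m.
Argument (x−vt)/(2√(Dt)) = (12 − 10.56)/3.125 = 0.4608; ½·erfc(0.4608) = 0.2573.
C = 2500 × 0.2573 = 643 mg/L.

643 mg/L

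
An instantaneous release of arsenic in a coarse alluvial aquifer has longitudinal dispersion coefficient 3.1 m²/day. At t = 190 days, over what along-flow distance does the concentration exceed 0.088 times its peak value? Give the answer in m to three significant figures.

151 m

The plume is Gaussian with σ = √(2Dt) = √(2 × 3.1 × 190) = 34.32 m.
C/C_peak = exp(−Δx²/(2σ²)) = 0.088 ⇒ Δx = σ·√(−2 ln 0.088) = 34.32 × 2.205 = 75.68 m.
Width = 2Δx = 151 m.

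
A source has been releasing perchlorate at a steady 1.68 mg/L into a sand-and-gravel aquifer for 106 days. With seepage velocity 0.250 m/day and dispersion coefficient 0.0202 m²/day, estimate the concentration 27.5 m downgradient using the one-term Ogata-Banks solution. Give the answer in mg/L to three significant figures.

0.528 mg/L

For a continuous step input, C/C₀ ≈ ½·erfc((x−vt)/(2√(Dt))).
vt = 0.250 × 106 = 26.5 m and 2√(Dt) = 2√(0.0202 × 106) = 2.927 m.
Argument (x−vt)/(2√(Dt)) = (27.5 − 26.5)/2.927 = 0.3416; ½·erfc(0.3416) = 0.3145.
C = 1.68 × 0.3145 = 0.528 mg/L.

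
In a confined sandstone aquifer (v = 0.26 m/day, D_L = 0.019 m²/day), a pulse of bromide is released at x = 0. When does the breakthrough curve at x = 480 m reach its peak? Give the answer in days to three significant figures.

For the 1D instantaneous-source solution, setting ∂C/∂t = 0 at fixed x gives v²t² + 2Dt − x² = 0, so t = (√(D² + v²x²) − D)/v².
√(D² + v²x²) = √(0.019² + 0.26² × 480²) = 124.8; v² = 0.0676.
t = (124.8 − 0.019)/0.0676 = 1850 days (vs. the pure-advection estimate x/v = 1850 d).

1850 days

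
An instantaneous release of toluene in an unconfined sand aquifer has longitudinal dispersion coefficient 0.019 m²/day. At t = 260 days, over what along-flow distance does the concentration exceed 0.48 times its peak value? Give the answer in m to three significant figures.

7.62 m

The plume is Gaussian with σ = √(2Dt) = √(2 × 0.019 × 260) = 3.143 m.
C/C_peak = exp(−Δx²/(2σ²)) = 0.48 ⇒ Δx = σ·√(−2 ln 0.48) = 3.143 × 1.212 = 3.809 m.
Width = 2Δx = 7.62 m.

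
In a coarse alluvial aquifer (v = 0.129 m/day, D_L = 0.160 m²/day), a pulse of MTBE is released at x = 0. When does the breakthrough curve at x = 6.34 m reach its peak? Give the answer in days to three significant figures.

For the 1D instantaneous-source solution, setting ∂C/∂t = 0 at fixed x gives v²t² + 2Dt − x² = 0, so t = (√(D² + v²x²) − D)/v².
√(D² + v²x²) = √(0.160² + 0.129² × 6.34²) = 0.8334; v² = 0.016641.
t = (0.8334 − 0.160)/0.016641 = 40.5 days (vs. the pure-advection estimate x/v = 49.1 d).

40.5 days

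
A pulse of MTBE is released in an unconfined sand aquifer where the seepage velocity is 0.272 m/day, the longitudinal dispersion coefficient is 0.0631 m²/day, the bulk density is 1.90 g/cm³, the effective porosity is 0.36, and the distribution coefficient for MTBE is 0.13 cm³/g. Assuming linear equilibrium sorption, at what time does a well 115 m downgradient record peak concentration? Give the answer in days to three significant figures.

711 days

Retardation factor R = 1 + ρ_b·K_d/n = 1 + 1.90 × 0.13/0.36 = 1.686.
Sorption retards both mechanisms: v_R = v/R = 0.1613 m/day, D_R = D/R = 0.03743 m²/day.
Peak time from v_R²t² + 2D_R t − x² = 0: t = (√(D_R² + v_R²x²) − D_R)/v_R².
√(D_R² + v_R²x²) = √(0.03743² + 0.1613² × 115²) = 18.55; v_R² = 0.02602.
t = (18.55 − 0.03743)/0.02602 = 711 days.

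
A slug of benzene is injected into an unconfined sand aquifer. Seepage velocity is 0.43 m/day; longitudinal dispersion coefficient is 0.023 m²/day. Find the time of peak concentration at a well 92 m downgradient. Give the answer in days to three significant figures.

214 days

For the 1D instantaneous-source solution, setting ∂C/∂t = 0 at fixed x gives v²t² + 2Dt − x² = 0, so t = (√(D² + v²x²) − D)/v².
√(D² + v²x²) = √(0.023² + 0.43² × 92²) = 39.56; v² = 0.1849.
t = (39.56 − 0.023)/0.1849 = 214 days (vs. the pure-advection estimate x/v = 214 d).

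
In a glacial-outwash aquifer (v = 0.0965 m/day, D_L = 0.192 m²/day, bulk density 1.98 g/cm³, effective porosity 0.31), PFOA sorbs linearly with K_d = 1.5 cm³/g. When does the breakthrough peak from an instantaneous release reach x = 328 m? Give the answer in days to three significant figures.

35700 days

Retardation factor R = 1 + ρ_b·K_d/n = 1 + 1.98 × 1.5/0.31 = 10.58.
Sorption retards both mechanisms: v_R = v/R = 0.009121 m/day, D_R = D/R = 0.01815 m²/day.
Peak time from v_R²t² + 2D_R t − x² = 0: t = (√(D_R² + v_R²x²) − D_R)/v_R².
√(D_R² + v_R²x²) = √(0.01815² + 0.009121² × 328²) = 2.992; v_R² = 8.319e-05.
t = (2.992 − 0.01815)/8.319e-05 = 35700 days.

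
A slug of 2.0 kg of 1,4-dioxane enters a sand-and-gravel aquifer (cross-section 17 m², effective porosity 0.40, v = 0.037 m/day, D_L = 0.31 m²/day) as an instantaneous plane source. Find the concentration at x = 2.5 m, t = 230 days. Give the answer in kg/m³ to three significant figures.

0.00866 kg/m³

For an instantaneous plane source, C(x,t) = M/(n_e·A·√(4πDt)) · exp(−(x−vt)²/(4Dt)), with n_e·A the pore (flow) area.
Plume center vt = 0.037 × 230 = 8.51 m, so the well at 2.5 m is 6.01 m upgradient of the peak.
√(4πDt) = 29.93 m, giving peak height M/(n_e·A·√(4πDt)) = 2.0/(0.40 × 17 × 29.93) = 0.009827 kg/m³.
(x−vt)²/(4Dt) = (-6.01)²/(4 × 0.31 × 230) = 0.1266; exp(−0.1266) = 0.8811.
C = 0.009827 × 0.8811 = 0.00866 kg/m³.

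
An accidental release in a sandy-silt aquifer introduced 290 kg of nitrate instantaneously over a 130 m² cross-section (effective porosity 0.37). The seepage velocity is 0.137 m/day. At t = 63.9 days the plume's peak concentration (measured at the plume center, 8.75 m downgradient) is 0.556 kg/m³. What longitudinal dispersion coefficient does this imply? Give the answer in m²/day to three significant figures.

At the plume center C_max = M/(n_e·A·√(4πDt)), so D = M²/(4πt·(n_e·A·C_max)²).
n_e·A·C_max = 0.37 × 130 × 0.556 = 26.74 kg/m.
D = 290²/(4π × 63.9 × 26.74²) = 0.146 m²/day.

0.146 m²/day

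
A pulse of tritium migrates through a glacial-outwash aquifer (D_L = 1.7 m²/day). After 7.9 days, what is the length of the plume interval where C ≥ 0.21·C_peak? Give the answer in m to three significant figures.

The plume is Gaussian with σ = √(2Dt) = √(2 × 1.7 × 7.9) = 5.183 m.
C/C_peak = exp(−Δx²/(2σ²)) = 0.21 ⇒ Δx = σ·√(−2 ln 0.21) = 5.183 × 1.767 = 9.158 m.
Width = 2Δx = 18.3 m.

18.3 m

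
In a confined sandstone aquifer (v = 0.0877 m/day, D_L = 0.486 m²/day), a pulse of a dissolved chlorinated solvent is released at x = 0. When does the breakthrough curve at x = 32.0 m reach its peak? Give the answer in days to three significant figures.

For the 1D instantaneous-source solution, setting ∂C/∂t = 0 at fixed x gives v²t² + 2Dt − x² = 0, so t = (√(D² + v²x²) − D)/v².
√(D² + v²x²) = √(0.486² + 0.0877² × 32.0²) = 2.848; v² = 0.00769129.
t = (2.848 − 0.486)/0.00769129 = 307 days (vs. the pure-advection estimate x/v = 365 d).

307 days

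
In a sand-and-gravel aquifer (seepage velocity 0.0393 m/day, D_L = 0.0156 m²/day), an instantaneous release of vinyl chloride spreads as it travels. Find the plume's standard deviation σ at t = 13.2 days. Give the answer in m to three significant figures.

Dispersive spreading gives a Gaussian with σ² = 2Dt; advection only shifts the center.
σ = √(2 × 0.0156 × 13.2) = 0.642 m.

0.642 m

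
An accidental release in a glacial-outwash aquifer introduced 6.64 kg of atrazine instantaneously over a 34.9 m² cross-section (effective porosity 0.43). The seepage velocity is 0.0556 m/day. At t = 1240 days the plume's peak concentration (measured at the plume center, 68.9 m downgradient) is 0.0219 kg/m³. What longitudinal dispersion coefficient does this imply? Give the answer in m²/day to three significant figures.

At the plume center C_max = M/(n_e·A·√(4πDt)), so D = M²/(4πt·(n_e·A·C_max)²).
n_e·A·C_max = 0.43 × 34.9 × 0.0219 = 0.3287 kg/m.
D = 6.64²/(4π × 1240 × 0.3287²) = 0.0262 m²/day.

0.0262 m²/day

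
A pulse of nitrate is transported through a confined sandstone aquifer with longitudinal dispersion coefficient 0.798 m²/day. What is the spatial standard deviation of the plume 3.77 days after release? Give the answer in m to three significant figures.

2.45 m

Dispersive spreading gives a Gaussian with σ² = 2Dt; advection only shifts the center.
σ = √(2 × 0.798 × 3.77) = 2.45 m.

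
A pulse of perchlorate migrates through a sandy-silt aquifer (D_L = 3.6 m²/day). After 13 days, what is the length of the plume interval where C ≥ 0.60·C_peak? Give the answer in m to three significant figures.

19.6 m

The plume is Gaussian with σ = √(2Dt) = √(2 × 3.6 × 13) = 9.675 m.
C/C_peak = exp(−Δx²/(2σ²)) = 0.60 ⇒ Δx = σ·√(−2 ln 0.60) = 9.675 × 1.011 = 9.781 m.
Width = 2Δx = 19.6 m.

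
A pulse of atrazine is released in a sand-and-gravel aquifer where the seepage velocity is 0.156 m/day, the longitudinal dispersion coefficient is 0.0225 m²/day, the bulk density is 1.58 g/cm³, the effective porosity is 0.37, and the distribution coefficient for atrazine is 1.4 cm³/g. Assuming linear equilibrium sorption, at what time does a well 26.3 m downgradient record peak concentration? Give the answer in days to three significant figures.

1170 days

Retardation factor R = 1 + ρ_b·K_d/n = 1 + 1.58 × 1.4/0.37 = 6.978.
Sorption retards both mechanisms: v_R = v/R = 0.02236 m/day, D_R = D/R = 0.003224 m²/day.
Peak time from v_R²t² + 2D_R t − x² = 0: t = (√(D_R² + v_R²x²) − D_R)/v_R².
√(D_R² + v_R²x²) = √(0.003224² + 0.02236² × 26.3²) = 0.5881; v_R² = 0.0005000.
t = (0.5881 − 0.003224)/0.0005000 = 1170 days.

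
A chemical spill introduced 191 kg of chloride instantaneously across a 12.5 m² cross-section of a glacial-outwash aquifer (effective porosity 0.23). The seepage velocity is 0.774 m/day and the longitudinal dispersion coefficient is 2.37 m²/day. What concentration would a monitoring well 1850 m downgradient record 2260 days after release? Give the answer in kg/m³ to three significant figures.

0.159 kg/m³

For an instantaneous plane source, C(x,t) = M/(n_e·A·√(4πDt)) · exp(−(x−vt)²/(4Dt)), with n_e·A the pore (flow) area.
Plume center vt = 0.774 × 2260 = 1749.24 m, so the well at 1850 m is 100.76 m downgradient of the peak.
√(4πDt) = 259.4 m, giving peak height M/(n_e·A·√(4πDt)) = 191/(0.23 × 12.5 × 259.4) = 0.2561 kg/m³.
(x−vt)²/(4Dt) = (100.76)²/(4 × 2.37 × 2260) = 0.4739; exp(−0.4739) = 0.6226.
C = 0.2561 × 0.6226 = 0.159 kg/m³.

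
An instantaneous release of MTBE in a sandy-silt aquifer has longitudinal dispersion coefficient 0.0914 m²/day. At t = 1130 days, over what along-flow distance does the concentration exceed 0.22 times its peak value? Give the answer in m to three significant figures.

50.0 m

The plume is Gaussian with σ = √(2Dt) = √(2 × 0.0914 × 1130) = 14.37 m.
C/C_peak = exp(−Δx²/(2σ²)) = 0.22 ⇒ Δx = σ·√(−2 ln 0.22) = 14.37 × 1.740 = 25.00 m.
Width = 2Δx = 50.0 m.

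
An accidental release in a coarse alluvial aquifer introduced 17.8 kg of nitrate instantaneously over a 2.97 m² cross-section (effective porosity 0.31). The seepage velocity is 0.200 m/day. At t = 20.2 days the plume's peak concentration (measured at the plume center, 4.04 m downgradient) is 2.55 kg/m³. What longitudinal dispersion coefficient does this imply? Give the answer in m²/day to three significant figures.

At the plume center C_max = M/(n_e·A·√(4πDt)), so D = M²/(4πt·(n_e·A·C_max)²).
n_e·A·C_max = 0.31 × 2.97 × 2.55 = 2.348 kg/m.
D = 17.8²/(4π × 20.2 × 2.348²) = 0.226 m²/day.

0.226 m²/day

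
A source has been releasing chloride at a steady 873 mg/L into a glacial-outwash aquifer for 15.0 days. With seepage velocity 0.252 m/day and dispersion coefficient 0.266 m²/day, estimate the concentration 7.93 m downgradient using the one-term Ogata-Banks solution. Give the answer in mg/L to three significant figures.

61.9 mg/L

For a continuous step input, C/C₀ ≈ ½·erfc((x−vt)/(2√(Dt))).
vt = 0.252 × 15.0 = 3.78 m and 2√(Dt) = 2√(0.266 × 15.0) = 3.995 m.
Argument (x−vt)/(2√(Dt)) = (7.93 − 3.78)/3.995 = 1.039; ½·erfc(1.039) = 0.07087.
C = 873 × 0.07087 = 61.9 mg/L.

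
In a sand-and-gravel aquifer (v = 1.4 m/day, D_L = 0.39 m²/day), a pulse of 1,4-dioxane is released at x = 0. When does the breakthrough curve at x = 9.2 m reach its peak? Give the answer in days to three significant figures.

For the 1D instantaneous-source solution, setting ∂C/∂t = 0 at fixed x gives v²t² + 2Dt − x² = 0, so t = (√(D² + v²x²) − D)/v².
√(D² + v²x²) = √(0.39² + 1.4² × 9.2²) = 12.89; v² = 1.96.
t = (12.89 − 0.39)/1.96 = 6.38 days (vs. the pure-advection estimate x/v = 6.57 d).

6.38 days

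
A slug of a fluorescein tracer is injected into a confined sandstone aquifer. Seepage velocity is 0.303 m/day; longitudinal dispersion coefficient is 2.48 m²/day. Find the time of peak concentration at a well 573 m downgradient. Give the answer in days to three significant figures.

1860 days

For the 1D instantaneous-source solution, setting ∂C/∂t = 0 at fixed x gives v²t² + 2Dt − x² = 0, so t = (√(D² + v²x²) − D)/v².
√(D² + v²x²) = √(2.48² + 0.303² × 573²) = 173.6; v² = 0.091809.
t = (173.6 − 2.48)/0.091809 = 1860 days (vs. the pure-advection estimate x/v = 1890 d).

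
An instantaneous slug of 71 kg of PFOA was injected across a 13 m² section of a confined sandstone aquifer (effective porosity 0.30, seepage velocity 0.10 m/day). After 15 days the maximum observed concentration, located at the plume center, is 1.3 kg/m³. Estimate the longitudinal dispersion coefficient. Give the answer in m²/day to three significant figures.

1.04 m²/day

At the plume center C_max = M/(n_e·A·√(4πDt)), so D = M²/(4πt·(n_e·A·C_max)²).
n_e·A·C_max = 0.30 × 13 × 1.3 = 5.070 kg/m.
D = 71²/(4π × 15 × 5.070²) = 1.04 m²/day.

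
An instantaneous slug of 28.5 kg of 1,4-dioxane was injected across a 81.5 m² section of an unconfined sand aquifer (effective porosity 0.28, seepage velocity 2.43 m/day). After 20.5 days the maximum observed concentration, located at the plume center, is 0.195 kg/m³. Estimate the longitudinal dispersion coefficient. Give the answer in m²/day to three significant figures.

At the plume center C_max = M/(n_e·A·√(4πDt)), so D = M²/(4πt·(n_e·A·C_max)²).
n_e·A·C_max = 0.28 × 81.5 × 0.195 = 4.450 kg/m.
D = 28.5²/(4π × 20.5 × 4.450²) = 0.159 m²/day.

0.159 m²/day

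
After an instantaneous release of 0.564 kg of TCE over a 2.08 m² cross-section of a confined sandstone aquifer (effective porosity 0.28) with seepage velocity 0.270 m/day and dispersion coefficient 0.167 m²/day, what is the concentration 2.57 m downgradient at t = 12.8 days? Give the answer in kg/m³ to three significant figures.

For an instantaneous plane source, C(x,t) = M/(n_e·A·√(4πDt)) · exp(−(x−vt)²/(4Dt)), with n_e·A the pore (flow) area.
Plume center vt = 0.270 × 12.8 = 3.456 m, so the well at 2.57 m is 0.886 m upgradient of the peak.
√(4πDt) = 5.183 m, giving peak height M/(n_e·A·√(4πDt)) = 0.564/(0.28 × 2.08 × 5.183) = 0.1868 kg/m³.
(x−vt)²/(4Dt) = (-0.886)²/(4 × 0.167 × 12.8) = 0.09181; exp(−0.09181) = 0.9123.
C = 0.1868 × 0.9123 = 0.170 kg/m³.

0.170 kg/m³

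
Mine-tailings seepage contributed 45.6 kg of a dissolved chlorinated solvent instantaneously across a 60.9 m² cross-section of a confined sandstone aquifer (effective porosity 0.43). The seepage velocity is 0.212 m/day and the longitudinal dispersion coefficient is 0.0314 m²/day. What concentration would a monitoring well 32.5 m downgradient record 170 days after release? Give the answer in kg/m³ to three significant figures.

0.118 kg/m³

For an instantaneous plane source, C(x,t) = M/(n_e·A·√(4πDt)) · exp(−(x−vt)²/(4Dt)), with n_e·A the pore (flow) area.
Plume center vt = 0.212 × 170 = 36.04 m, so the well at 32.5 m is 3.54 m upgradient of the peak.
√(4πDt) = 8.190 m, giving peak height M/(n_e·A·√(4πDt)) = 45.6/(0.43 × 60.9 × 8.190) = 0.2126 kg/m³.
(x−vt)²/(4Dt) = (-3.54)²/(4 × 0.0314 × 170) = 0.5869; exp(−0.5869) = 0.5560.
C = 0.2126 × 0.5560 = 0.118 kg/m³.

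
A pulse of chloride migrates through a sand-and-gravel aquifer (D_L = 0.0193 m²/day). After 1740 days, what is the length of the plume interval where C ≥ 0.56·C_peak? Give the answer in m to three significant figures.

17.7 m

The plume is Gaussian with σ = √(2Dt) = √(2 × 0.0193 × 1740) = 8.195 m.
C/C_peak = exp(−Δx²/(2σ²)) = 0.56 ⇒ Δx = σ·√(−2 ln 0.56) = 8.195 × 1.077 = 8.826 m.
Width = 2Δx = 17.7 m.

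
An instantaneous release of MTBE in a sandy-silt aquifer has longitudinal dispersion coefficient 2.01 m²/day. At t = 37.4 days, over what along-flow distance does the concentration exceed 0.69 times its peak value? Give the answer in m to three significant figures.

21.1 m

The plume is Gaussian with σ = √(2Dt) = √(2 × 2.01 × 37.4) = 12.26 m.
C/C_peak = exp(−Δx²/(2σ²)) = 0.69 ⇒ Δx = σ·√(−2 ln 0.69) = 12.26 × 0.8615 = 10.56 m.
Width = 2Δx = 21.1 m.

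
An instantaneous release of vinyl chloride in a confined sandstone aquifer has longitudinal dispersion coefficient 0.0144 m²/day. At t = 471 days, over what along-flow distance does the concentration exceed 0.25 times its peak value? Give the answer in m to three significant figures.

The plume is Gaussian with σ = √(2Dt) = √(2 × 0.0144 × 471) = 3.683 m.
C/C_peak = exp(−Δx²/(2σ²)) = 0.25 ⇒ Δx = σ·√(−2 ln 0.25) = 3.683 × 1.665 = 6.132 m.
Width = 2Δx = 12.3 m.

12.3 m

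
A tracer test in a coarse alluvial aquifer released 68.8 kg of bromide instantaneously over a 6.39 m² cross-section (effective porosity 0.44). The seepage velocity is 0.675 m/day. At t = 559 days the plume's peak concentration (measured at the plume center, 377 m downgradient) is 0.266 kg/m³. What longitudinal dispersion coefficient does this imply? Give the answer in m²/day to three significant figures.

At the plume center C_max = M/(n_e·A·√(4πDt)), so D = M²/(4πt·(n_e·A·C_max)²).
n_e·A·C_max = 0.44 × 6.39 × 0.266 = 0.7479 kg/m.
D = 68.8²/(4π × 559 × 0.7479²) = 1.20 m²/day.

1.20 m²/day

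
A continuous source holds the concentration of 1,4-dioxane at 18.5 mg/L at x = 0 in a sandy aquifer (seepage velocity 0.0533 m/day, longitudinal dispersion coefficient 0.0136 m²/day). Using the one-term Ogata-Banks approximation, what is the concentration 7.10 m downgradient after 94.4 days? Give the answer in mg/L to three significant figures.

1.82 mg/L

For a continuous step input, C/C₀ ≈ ½·erfc((x−vt)/(2√(Dt))).
vt = 0.0533 × 94.4 = 5.03152 m and 2√(Dt) = 2√(0.0136 × 94.4) = 2.266 m.
Argument (x−vt)/(2√(Dt)) = (7.10 − 5.03152)/2.266 = 0.9128; ½·erfc(0.9128) = 0.09837.
C = 18.5 × 0.09837 = 1.82 mg/L.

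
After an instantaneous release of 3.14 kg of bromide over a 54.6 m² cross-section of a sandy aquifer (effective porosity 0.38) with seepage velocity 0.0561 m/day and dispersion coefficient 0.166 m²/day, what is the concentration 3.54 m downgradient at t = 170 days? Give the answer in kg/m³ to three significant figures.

For an instantaneous plane source, C(x,t) = M/(n_e·A·√(4πDt)) · exp(−(x−vt)²/(4Dt)), with n_e·A the pore (flow) area.
Plume center vt = 0.0561 × 170 = 9.537 m, so the well at 3.54 m is 5.997 m upgradient of the peak.
√(4πDt) = 18.83 m, giving peak height M/(n_e·A·√(4πDt)) = 3.14/(0.38 × 54.6 × 18.83) = 0.008037 kg/m³.
(x−vt)²/(4Dt) = (-5.997)²/(4 × 0.166 × 170) = 0.3186; exp(−0.3186) = 0.7272.
C = 0.008037 × 0.7272 = 0.00584 kg/m³.

0.00584 kg/m³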